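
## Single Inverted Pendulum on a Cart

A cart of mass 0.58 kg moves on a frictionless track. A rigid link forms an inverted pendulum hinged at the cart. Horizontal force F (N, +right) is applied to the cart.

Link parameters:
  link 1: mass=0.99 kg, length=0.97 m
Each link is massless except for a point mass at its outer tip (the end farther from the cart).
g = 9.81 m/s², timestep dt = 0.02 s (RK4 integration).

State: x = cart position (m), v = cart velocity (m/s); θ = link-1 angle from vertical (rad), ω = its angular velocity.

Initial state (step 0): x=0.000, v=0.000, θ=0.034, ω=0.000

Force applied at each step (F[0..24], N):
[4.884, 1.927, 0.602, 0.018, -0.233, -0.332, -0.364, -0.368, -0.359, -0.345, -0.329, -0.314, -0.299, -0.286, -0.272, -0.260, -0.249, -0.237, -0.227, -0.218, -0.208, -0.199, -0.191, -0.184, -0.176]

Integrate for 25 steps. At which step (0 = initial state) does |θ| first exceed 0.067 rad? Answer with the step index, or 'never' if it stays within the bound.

Answer: never

Derivation:
apply F[0]=+4.884 → step 1: x=0.002, v=0.157, θ=0.032, ω=-0.155
apply F[1]=+1.927 → step 2: x=0.005, v=0.213, θ=0.029, ω=-0.207
apply F[2]=+0.602 → step 3: x=0.010, v=0.225, θ=0.025, ω=-0.213
apply F[3]=+0.018 → step 4: x=0.014, v=0.218, θ=0.021, ω=-0.202
apply F[4]=-0.233 → step 5: x=0.018, v=0.204, θ=0.017, ω=-0.183
apply F[5]=-0.332 → step 6: x=0.022, v=0.187, θ=0.013, ω=-0.163
apply F[6]=-0.364 → step 7: x=0.026, v=0.171, θ=0.010, ω=-0.144
apply F[7]=-0.368 → step 8: x=0.029, v=0.155, θ=0.007, ω=-0.126
apply F[8]=-0.359 → step 9: x=0.032, v=0.141, θ=0.005, ω=-0.110
apply F[9]=-0.345 → step 10: x=0.035, v=0.128, θ=0.003, ω=-0.096
apply F[10]=-0.329 → step 11: x=0.037, v=0.116, θ=0.001, ω=-0.083
apply F[11]=-0.314 → step 12: x=0.039, v=0.105, θ=-0.000, ω=-0.071
apply F[12]=-0.299 → step 13: x=0.041, v=0.095, θ=-0.002, ω=-0.061
apply F[13]=-0.286 → step 14: x=0.043, v=0.085, θ=-0.003, ω=-0.052
apply F[14]=-0.272 → step 15: x=0.045, v=0.077, θ=-0.004, ω=-0.044
apply F[15]=-0.260 → step 16: x=0.046, v=0.070, θ=-0.005, ω=-0.037
apply F[16]=-0.249 → step 17: x=0.048, v=0.063, θ=-0.005, ω=-0.031
apply F[17]=-0.237 → step 18: x=0.049, v=0.056, θ=-0.006, ω=-0.026
apply F[18]=-0.227 → step 19: x=0.050, v=0.051, θ=-0.006, ω=-0.021
apply F[19]=-0.218 → step 20: x=0.051, v=0.045, θ=-0.007, ω=-0.017
apply F[20]=-0.208 → step 21: x=0.052, v=0.040, θ=-0.007, ω=-0.013
apply F[21]=-0.199 → step 22: x=0.052, v=0.036, θ=-0.007, ω=-0.010
apply F[22]=-0.191 → step 23: x=0.053, v=0.032, θ=-0.007, ω=-0.007
apply F[23]=-0.184 → step 24: x=0.054, v=0.028, θ=-0.007, ω=-0.005
apply F[24]=-0.176 → step 25: x=0.054, v=0.024, θ=-0.008, ω=-0.002
max |θ| = 0.034 ≤ 0.067 over all 26 states.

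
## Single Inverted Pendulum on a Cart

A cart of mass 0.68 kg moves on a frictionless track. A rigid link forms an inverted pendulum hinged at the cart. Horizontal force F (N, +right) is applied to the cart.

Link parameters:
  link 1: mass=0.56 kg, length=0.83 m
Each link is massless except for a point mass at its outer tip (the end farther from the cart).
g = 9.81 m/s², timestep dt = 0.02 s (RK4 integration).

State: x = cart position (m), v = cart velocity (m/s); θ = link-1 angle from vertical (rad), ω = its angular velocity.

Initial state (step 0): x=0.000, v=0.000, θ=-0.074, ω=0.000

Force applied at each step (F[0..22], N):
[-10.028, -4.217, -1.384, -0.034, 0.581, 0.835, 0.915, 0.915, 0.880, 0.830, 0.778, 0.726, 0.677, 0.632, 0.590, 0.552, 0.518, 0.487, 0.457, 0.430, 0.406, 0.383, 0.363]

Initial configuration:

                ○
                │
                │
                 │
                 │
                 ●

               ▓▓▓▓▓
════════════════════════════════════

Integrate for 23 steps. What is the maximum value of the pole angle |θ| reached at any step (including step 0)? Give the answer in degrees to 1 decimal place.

Answer: 4.2°

Derivation:
apply F[0]=-10.028 → step 1: x=-0.003, v=-0.282, θ=-0.071, ω=0.322
apply F[1]=-4.217 → step 2: x=-0.010, v=-0.395, θ=-0.063, ω=0.442
apply F[2]=-1.384 → step 3: x=-0.018, v=-0.426, θ=-0.054, ω=0.465
apply F[3]=-0.034 → step 4: x=-0.026, v=-0.419, θ=-0.045, ω=0.445
apply F[4]=+0.581 → step 5: x=-0.034, v=-0.396, θ=-0.036, ω=0.407
apply F[5]=+0.835 → step 6: x=-0.042, v=-0.366, θ=-0.029, ω=0.364
apply F[6]=+0.915 → step 7: x=-0.049, v=-0.335, θ=-0.022, ω=0.321
apply F[7]=+0.915 → step 8: x=-0.055, v=-0.305, θ=-0.016, ω=0.280
apply F[8]=+0.880 → step 9: x=-0.061, v=-0.277, θ=-0.011, ω=0.243
apply F[9]=+0.830 → step 10: x=-0.067, v=-0.252, θ=-0.006, ω=0.210
apply F[10]=+0.778 → step 11: x=-0.071, v=-0.228, θ=-0.002, ω=0.181
apply F[11]=+0.726 → step 12: x=-0.076, v=-0.207, θ=0.001, ω=0.155
apply F[12]=+0.677 → step 13: x=-0.080, v=-0.187, θ=0.004, ω=0.132
apply F[13]=+0.632 → step 14: x=-0.083, v=-0.169, θ=0.006, ω=0.112
apply F[14]=+0.590 → step 15: x=-0.086, v=-0.153, θ=0.008, ω=0.094
apply F[15]=+0.552 → step 16: x=-0.089, v=-0.138, θ=0.010, ω=0.079
apply F[16]=+0.518 → step 17: x=-0.092, v=-0.125, θ=0.012, ω=0.065
apply F[17]=+0.487 → step 18: x=-0.094, v=-0.113, θ=0.013, ω=0.053
apply F[18]=+0.457 → step 19: x=-0.096, v=-0.101, θ=0.014, ω=0.043
apply F[19]=+0.430 → step 20: x=-0.098, v=-0.091, θ=0.015, ω=0.034
apply F[20]=+0.406 → step 21: x=-0.100, v=-0.081, θ=0.015, ω=0.026
apply F[21]=+0.383 → step 22: x=-0.102, v=-0.073, θ=0.016, ω=0.019
apply F[22]=+0.363 → step 23: x=-0.103, v=-0.065, θ=0.016, ω=0.013
Max |angle| over trajectory = 0.074 rad = 4.2°.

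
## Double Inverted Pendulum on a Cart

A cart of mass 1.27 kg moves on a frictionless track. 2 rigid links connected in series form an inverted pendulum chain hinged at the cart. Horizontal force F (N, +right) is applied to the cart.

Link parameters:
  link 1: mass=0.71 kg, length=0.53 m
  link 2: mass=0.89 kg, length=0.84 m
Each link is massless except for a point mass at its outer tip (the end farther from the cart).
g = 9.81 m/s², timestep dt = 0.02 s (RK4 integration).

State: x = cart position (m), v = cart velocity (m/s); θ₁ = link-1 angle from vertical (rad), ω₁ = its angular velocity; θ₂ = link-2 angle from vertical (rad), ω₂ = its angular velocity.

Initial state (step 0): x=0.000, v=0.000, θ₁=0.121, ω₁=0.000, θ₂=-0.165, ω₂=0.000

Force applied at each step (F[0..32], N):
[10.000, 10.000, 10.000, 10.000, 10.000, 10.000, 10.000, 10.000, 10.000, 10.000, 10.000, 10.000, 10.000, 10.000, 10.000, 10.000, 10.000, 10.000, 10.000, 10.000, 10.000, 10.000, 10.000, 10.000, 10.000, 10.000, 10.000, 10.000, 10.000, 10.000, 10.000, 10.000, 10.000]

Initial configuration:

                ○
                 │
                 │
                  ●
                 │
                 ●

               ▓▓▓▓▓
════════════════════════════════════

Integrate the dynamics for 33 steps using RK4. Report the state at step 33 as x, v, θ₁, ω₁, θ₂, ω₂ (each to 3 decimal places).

Answer: x=1.276, v=1.877, θ₁=-1.953, ω₁=-6.415, θ₂=-1.290, ω₂=-3.934

Derivation:
apply F[0]=+10.000 → step 1: x=0.001, v=0.128, θ₁=0.120, ω₁=-0.074, θ₂=-0.166, ω₂=-0.145
apply F[1]=+10.000 → step 2: x=0.005, v=0.257, θ₁=0.118, ω₁=-0.149, θ₂=-0.171, ω₂=-0.290
apply F[2]=+10.000 → step 3: x=0.012, v=0.387, θ₁=0.114, ω₁=-0.227, θ₂=-0.178, ω₂=-0.435
apply F[3]=+10.000 → step 4: x=0.021, v=0.519, θ₁=0.109, ω₁=-0.311, θ₂=-0.188, ω₂=-0.580
apply F[4]=+10.000 → step 5: x=0.032, v=0.652, θ₁=0.102, ω₁=-0.401, θ₂=-0.201, ω₂=-0.726
apply F[5]=+10.000 → step 6: x=0.047, v=0.787, θ₁=0.093, ω₁=-0.500, θ₂=-0.217, ω₂=-0.872
apply F[6]=+10.000 → step 7: x=0.064, v=0.925, θ₁=0.082, ω₁=-0.611, θ₂=-0.236, ω₂=-1.017
apply F[7]=+10.000 → step 8: x=0.084, v=1.067, θ₁=0.068, ω₁=-0.735, θ₂=-0.258, ω₂=-1.161
apply F[8]=+10.000 → step 9: x=0.107, v=1.212, θ₁=0.052, ω₁=-0.876, θ₂=-0.283, ω₂=-1.303
apply F[9]=+10.000 → step 10: x=0.132, v=1.361, θ₁=0.033, ω₁=-1.038, θ₂=-0.310, ω₂=-1.441
apply F[10]=+10.000 → step 11: x=0.161, v=1.514, θ₁=0.011, ω₁=-1.223, θ₂=-0.340, ω₂=-1.573
apply F[11]=+10.000 → step 12: x=0.193, v=1.672, θ₁=-0.016, ω₁=-1.436, θ₂=-0.373, ω₂=-1.697
apply F[12]=+10.000 → step 13: x=0.228, v=1.834, θ₁=-0.047, ω₁=-1.679, θ₂=-0.408, ω₂=-1.810
apply F[13]=+10.000 → step 14: x=0.266, v=2.000, θ₁=-0.083, ω₁=-1.955, θ₂=-0.445, ω₂=-1.908
apply F[14]=+10.000 → step 15: x=0.308, v=2.168, θ₁=-0.126, ω₁=-2.268, θ₂=-0.484, ω₂=-1.988
apply F[15]=+10.000 → step 16: x=0.353, v=2.337, θ₁=-0.174, ω₁=-2.616, θ₂=-0.525, ω₂=-2.045
apply F[16]=+10.000 → step 17: x=0.401, v=2.503, θ₁=-0.230, ω₁=-2.996, θ₂=-0.566, ω₂=-2.075
apply F[17]=+10.000 → step 18: x=0.453, v=2.661, θ₁=-0.294, ω₁=-3.403, θ₂=-0.607, ω₂=-2.077
apply F[18]=+10.000 → step 19: x=0.508, v=2.804, θ₁=-0.367, ω₁=-3.823, θ₂=-0.649, ω₂=-2.050
apply F[19]=+10.000 → step 20: x=0.565, v=2.926, θ₁=-0.447, ω₁=-4.241, θ₂=-0.689, ω₂=-2.001
apply F[20]=+10.000 → step 21: x=0.625, v=3.018, θ₁=-0.536, ω₁=-4.638, θ₂=-0.729, ω₂=-1.938
apply F[21]=+10.000 → step 22: x=0.686, v=3.076, θ₁=-0.633, ω₁=-4.998, θ₂=-0.767, ω₂=-1.876
apply F[22]=+10.000 → step 23: x=0.747, v=3.096, θ₁=-0.736, ω₁=-5.309, θ₂=-0.804, ω₂=-1.829
apply F[23]=+10.000 → step 24: x=0.809, v=3.080, θ₁=-0.845, ω₁=-5.567, θ₂=-0.840, ω₂=-1.813
apply F[24]=+10.000 → step 25: x=0.870, v=3.030, θ₁=-0.958, ω₁=-5.774, θ₂=-0.876, ω₂=-1.837
apply F[25]=+10.000 → step 26: x=0.930, v=2.950, θ₁=-1.075, ω₁=-5.940, θ₂=-0.914, ω₂=-1.909
apply F[26]=+10.000 → step 27: x=0.988, v=2.846, θ₁=-1.195, ω₁=-6.073, θ₂=-0.953, ω₂=-2.032
apply F[27]=+10.000 → step 28: x=1.044, v=2.721, θ₁=-1.318, ω₁=-6.181, θ₂=-0.996, ω₂=-2.209
apply F[28]=+10.000 → step 29: x=1.097, v=2.578, θ₁=-1.443, ω₁=-6.270, θ₂=-1.042, ω₂=-2.439
apply F[29]=+10.000 → step 30: x=1.147, v=2.421, θ₁=-1.569, ω₁=-6.342, θ₂=-1.093, ω₂=-2.725
apply F[30]=+10.000 → step 31: x=1.194, v=2.250, θ₁=-1.696, ω₁=-6.396, θ₂=-1.151, ω₂=-3.068
apply F[31]=+10.000 → step 32: x=1.237, v=2.067, θ₁=-1.824, ω₁=-6.424, θ₂=-1.217, ω₂=-3.470
apply F[32]=+10.000 → step 33: x=1.276, v=1.877, θ₁=-1.953, ω₁=-6.415, θ₂=-1.290, ω₂=-3.934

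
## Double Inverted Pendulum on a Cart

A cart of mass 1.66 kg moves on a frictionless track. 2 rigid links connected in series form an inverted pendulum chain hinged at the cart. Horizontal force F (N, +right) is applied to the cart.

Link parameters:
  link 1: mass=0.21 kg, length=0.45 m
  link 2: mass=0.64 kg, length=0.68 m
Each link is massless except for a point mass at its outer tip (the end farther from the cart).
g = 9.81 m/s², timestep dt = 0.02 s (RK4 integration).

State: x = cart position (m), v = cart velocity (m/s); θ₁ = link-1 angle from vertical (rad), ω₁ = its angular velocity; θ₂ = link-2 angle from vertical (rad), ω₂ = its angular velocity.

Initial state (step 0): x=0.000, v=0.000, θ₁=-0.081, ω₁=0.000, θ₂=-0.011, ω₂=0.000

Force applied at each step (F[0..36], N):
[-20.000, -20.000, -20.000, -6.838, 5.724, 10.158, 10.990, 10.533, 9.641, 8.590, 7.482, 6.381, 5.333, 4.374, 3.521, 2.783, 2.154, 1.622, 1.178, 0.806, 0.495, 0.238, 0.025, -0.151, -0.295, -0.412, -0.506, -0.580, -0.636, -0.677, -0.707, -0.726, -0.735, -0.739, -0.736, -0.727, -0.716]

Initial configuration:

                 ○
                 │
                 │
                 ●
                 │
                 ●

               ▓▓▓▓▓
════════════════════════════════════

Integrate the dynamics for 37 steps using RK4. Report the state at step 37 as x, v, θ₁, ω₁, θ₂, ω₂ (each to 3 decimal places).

apply F[0]=-20.000 → step 1: x=-0.002, v=-0.232, θ₁=-0.077, ω₁=0.382, θ₂=-0.010, ω₂=0.086
apply F[1]=-20.000 → step 2: x=-0.009, v=-0.466, θ₁=-0.066, ω₁=0.780, θ₂=-0.008, ω₂=0.164
apply F[2]=-20.000 → step 3: x=-0.021, v=-0.701, θ₁=-0.046, ω₁=1.209, θ₂=-0.004, ω₂=0.224
apply F[3]=-6.838 → step 4: x=-0.036, v=-0.780, θ₁=-0.020, ω₁=1.331, θ₂=0.001, ω₂=0.259
apply F[4]=+5.724 → step 5: x=-0.051, v=-0.711, θ₁=0.004, ω₁=1.158, θ₂=0.007, ω₂=0.271
apply F[5]=+10.158 → step 6: x=-0.064, v=-0.590, θ₁=0.025, ω₁=0.904, θ₂=0.012, ω₂=0.265
apply F[6]=+10.990 → step 7: x=-0.074, v=-0.460, θ₁=0.040, ω₁=0.656, θ₂=0.017, ω₂=0.243
apply F[7]=+10.533 → step 8: x=-0.082, v=-0.338, θ₁=0.051, ω₁=0.441, θ₂=0.022, ω₂=0.211
apply F[8]=+9.641 → step 9: x=-0.088, v=-0.228, θ₁=0.058, ω₁=0.263, θ₂=0.025, ω₂=0.174
apply F[9]=+8.590 → step 10: x=-0.091, v=-0.130, θ₁=0.062, ω₁=0.119, θ₂=0.028, ω₂=0.134
apply F[10]=+7.482 → step 11: x=-0.093, v=-0.047, θ₁=0.063, ω₁=0.006, θ₂=0.031, ω₂=0.094
apply F[11]=+6.381 → step 12: x=-0.093, v=0.024, θ₁=0.063, ω₁=-0.080, θ₂=0.032, ω₂=0.056
apply F[12]=+5.333 → step 13: x=-0.092, v=0.082, θ₁=0.061, ω₁=-0.143, θ₂=0.033, ω₂=0.022
apply F[13]=+4.374 → step 14: x=-0.090, v=0.128, θ₁=0.057, ω₁=-0.186, θ₂=0.033, ω₂=-0.008
apply F[14]=+3.521 → step 15: x=-0.087, v=0.165, θ₁=0.053, ω₁=-0.214, θ₂=0.033, ω₂=-0.035
apply F[15]=+2.783 → step 16: x=-0.084, v=0.194, θ₁=0.049, ω₁=-0.230, θ₂=0.032, ω₂=-0.057
apply F[16]=+2.154 → step 17: x=-0.080, v=0.215, θ₁=0.044, ω₁=-0.236, θ₂=0.031, ω₂=-0.074
apply F[17]=+1.622 → step 18: x=-0.075, v=0.230, θ₁=0.039, ω₁=-0.236, θ₂=0.029, ω₂=-0.089
apply F[18]=+1.178 → step 19: x=-0.070, v=0.241, θ₁=0.035, ω₁=-0.231, θ₂=0.027, ω₂=-0.099
apply F[19]=+0.806 → step 20: x=-0.066, v=0.247, θ₁=0.030, ω₁=-0.223, θ₂=0.025, ω₂=-0.107
apply F[20]=+0.495 → step 21: x=-0.061, v=0.250, θ₁=0.026, ω₁=-0.212, θ₂=0.023, ω₂=-0.112
apply F[21]=+0.238 → step 22: x=-0.056, v=0.251, θ₁=0.022, ω₁=-0.199, θ₂=0.020, ω₂=-0.114
apply F[22]=+0.025 → step 23: x=-0.051, v=0.249, θ₁=0.018, ω₁=-0.186, θ₂=0.018, ω₂=-0.115
apply F[23]=-0.151 → step 24: x=-0.046, v=0.246, θ₁=0.014, ω₁=-0.172, θ₂=0.016, ω₂=-0.114
apply F[24]=-0.295 → step 25: x=-0.041, v=0.241, θ₁=0.011, ω₁=-0.159, θ₂=0.014, ω₂=-0.112
apply F[25]=-0.412 → step 26: x=-0.036, v=0.235, θ₁=0.008, ω₁=-0.145, θ₂=0.011, ω₂=-0.108
apply F[26]=-0.506 → step 27: x=-0.031, v=0.228, θ₁=0.005, ω₁=-0.132, θ₂=0.009, ω₂=-0.104
apply F[27]=-0.580 → step 28: x=-0.027, v=0.221, θ₁=0.003, ω₁=-0.120, θ₂=0.007, ω₂=-0.099
apply F[28]=-0.636 → step 29: x=-0.023, v=0.213, θ₁=0.001, ω₁=-0.108, θ₂=0.005, ω₂=-0.094
apply F[29]=-0.677 → step 30: x=-0.018, v=0.205, θ₁=-0.002, ω₁=-0.096, θ₂=0.003, ω₂=-0.088
apply F[30]=-0.707 → step 31: x=-0.014, v=0.196, θ₁=-0.003, ω₁=-0.086, θ₂=0.002, ω₂=-0.082
apply F[31]=-0.726 → step 32: x=-0.011, v=0.188, θ₁=-0.005, ω₁=-0.076, θ₂=0.000, ω₂=-0.076
apply F[32]=-0.735 → step 33: x=-0.007, v=0.180, θ₁=-0.006, ω₁=-0.067, θ₂=-0.001, ω₂=-0.070
apply F[33]=-0.739 → step 34: x=-0.003, v=0.172, θ₁=-0.008, ω₁=-0.058, θ₂=-0.003, ω₂=-0.064
apply F[34]=-0.736 → step 35: x=-0.000, v=0.164, θ₁=-0.009, ω₁=-0.051, θ₂=-0.004, ω₂=-0.059
apply F[35]=-0.727 → step 36: x=0.003, v=0.156, θ₁=-0.010, ω₁=-0.043, θ₂=-0.005, ω₂=-0.053
apply F[36]=-0.716 → step 37: x=0.006, v=0.148, θ₁=-0.010, ω₁=-0.037, θ₂=-0.006, ω₂=-0.048

Answer: x=0.006, v=0.148, θ₁=-0.010, ω₁=-0.037, θ₂=-0.006, ω₂=-0.048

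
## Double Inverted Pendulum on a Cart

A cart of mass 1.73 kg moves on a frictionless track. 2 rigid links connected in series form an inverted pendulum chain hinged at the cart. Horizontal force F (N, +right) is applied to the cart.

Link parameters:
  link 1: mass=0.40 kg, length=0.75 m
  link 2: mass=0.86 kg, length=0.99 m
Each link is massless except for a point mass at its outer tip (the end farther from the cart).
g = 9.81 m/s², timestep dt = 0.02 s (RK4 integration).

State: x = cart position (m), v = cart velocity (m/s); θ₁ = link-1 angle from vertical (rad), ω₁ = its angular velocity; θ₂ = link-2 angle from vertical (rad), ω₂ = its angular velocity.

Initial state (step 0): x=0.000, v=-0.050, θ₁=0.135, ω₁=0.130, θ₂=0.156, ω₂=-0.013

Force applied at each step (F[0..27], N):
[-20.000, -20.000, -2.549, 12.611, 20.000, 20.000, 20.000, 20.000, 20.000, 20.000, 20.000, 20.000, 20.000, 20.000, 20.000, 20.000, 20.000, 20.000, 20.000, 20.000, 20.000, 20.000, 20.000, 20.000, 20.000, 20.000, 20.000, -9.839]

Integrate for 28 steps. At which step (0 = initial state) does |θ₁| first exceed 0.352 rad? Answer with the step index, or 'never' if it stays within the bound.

apply F[0]=-20.000 → step 1: x=-0.003, v=-0.297, θ₁=0.141, ω₁=0.484, θ₂=0.156, ω₂=-0.004
apply F[1]=-20.000 → step 2: x=-0.012, v=-0.544, θ₁=0.154, ω₁=0.845, θ₂=0.156, ω₂=0.001
apply F[2]=-2.549 → step 3: x=-0.023, v=-0.594, θ₁=0.172, ω₁=0.956, θ₂=0.156, ω₂=-0.004
apply F[3]=+12.611 → step 4: x=-0.034, v=-0.475, θ₁=0.191, ω₁=0.862, θ₂=0.156, ω₂=-0.020
apply F[4]=+20.000 → step 5: x=-0.041, v=-0.276, θ₁=0.206, ω₁=0.681, θ₂=0.155, ω₂=-0.051
apply F[5]=+20.000 → step 6: x=-0.045, v=-0.079, θ₁=0.218, ω₁=0.517, θ₂=0.153, ω₂=-0.092
apply F[6]=+20.000 → step 7: x=-0.045, v=0.115, θ₁=0.227, ω₁=0.368, θ₂=0.151, ω₂=-0.143
apply F[7]=+20.000 → step 8: x=-0.040, v=0.308, θ₁=0.233, ω₁=0.230, θ₂=0.148, ω₂=-0.202
apply F[8]=+20.000 → step 9: x=-0.032, v=0.500, θ₁=0.236, ω₁=0.100, θ₂=0.143, ω₂=-0.267
apply F[9]=+20.000 → step 10: x=-0.020, v=0.692, θ₁=0.237, ω₁=-0.025, θ₂=0.137, ω₂=-0.338
apply F[10]=+20.000 → step 11: x=-0.005, v=0.885, θ₁=0.235, ω₁=-0.146, θ₂=0.129, ω₂=-0.412
apply F[11]=+20.000 → step 12: x=0.015, v=1.078, θ₁=0.231, ω₁=-0.267, θ₂=0.120, ω₂=-0.490
apply F[12]=+20.000 → step 13: x=0.038, v=1.272, θ₁=0.224, ω₁=-0.390, θ₂=0.110, ω₂=-0.570
apply F[13]=+20.000 → step 14: x=0.066, v=1.469, θ₁=0.215, ω₁=-0.517, θ₂=0.098, ω₂=-0.651
apply F[14]=+20.000 → step 15: x=0.097, v=1.667, θ₁=0.204, ω₁=-0.650, θ₂=0.084, ω₂=-0.732
apply F[15]=+20.000 → step 16: x=0.133, v=1.869, θ₁=0.189, ω₁=-0.792, θ₂=0.068, ω₂=-0.812
apply F[16]=+20.000 → step 17: x=0.172, v=2.073, θ₁=0.172, ω₁=-0.945, θ₂=0.051, ω₂=-0.890
apply F[17]=+20.000 → step 18: x=0.216, v=2.282, θ₁=0.151, ω₁=-1.113, θ₂=0.033, ω₂=-0.963
apply F[18]=+20.000 → step 19: x=0.263, v=2.494, θ₁=0.127, ω₁=-1.299, θ₂=0.013, ω₂=-1.031
apply F[19]=+20.000 → step 20: x=0.315, v=2.711, θ₁=0.099, ω₁=-1.505, θ₂=-0.008, ω₂=-1.091
apply F[20]=+20.000 → step 21: x=0.372, v=2.933, θ₁=0.067, ω₁=-1.736, θ₂=-0.031, ω₂=-1.142
apply F[21]=+20.000 → step 22: x=0.433, v=3.160, θ₁=0.030, ω₁=-1.992, θ₂=-0.054, ω₂=-1.181
apply F[22]=+20.000 → step 23: x=0.498, v=3.390, θ₁=-0.013, ω₁=-2.275, θ₂=-0.078, ω₂=-1.207
apply F[23]=+20.000 → step 24: x=0.568, v=3.623, θ₁=-0.062, ω₁=-2.585, θ₂=-0.102, ω₂=-1.220
apply F[24]=+20.000 → step 25: x=0.643, v=3.857, θ₁=-0.117, ω₁=-2.916, θ₂=-0.127, ω₂=-1.224
apply F[25]=+20.000 → step 26: x=0.723, v=4.088, θ₁=-0.178, ω₁=-3.257, θ₂=-0.151, ω₂=-1.224
apply F[26]=+20.000 → step 27: x=0.807, v=4.311, θ₁=-0.247, ω₁=-3.594, θ₂=-0.176, ω₂=-1.233
apply F[27]=-9.839 → step 28: x=0.892, v=4.199, θ₁=-0.318, ω₁=-3.524, θ₂=-0.200, ω₂=-1.230
max |θ₁| = 0.318 ≤ 0.352 over all 29 states.

Answer: never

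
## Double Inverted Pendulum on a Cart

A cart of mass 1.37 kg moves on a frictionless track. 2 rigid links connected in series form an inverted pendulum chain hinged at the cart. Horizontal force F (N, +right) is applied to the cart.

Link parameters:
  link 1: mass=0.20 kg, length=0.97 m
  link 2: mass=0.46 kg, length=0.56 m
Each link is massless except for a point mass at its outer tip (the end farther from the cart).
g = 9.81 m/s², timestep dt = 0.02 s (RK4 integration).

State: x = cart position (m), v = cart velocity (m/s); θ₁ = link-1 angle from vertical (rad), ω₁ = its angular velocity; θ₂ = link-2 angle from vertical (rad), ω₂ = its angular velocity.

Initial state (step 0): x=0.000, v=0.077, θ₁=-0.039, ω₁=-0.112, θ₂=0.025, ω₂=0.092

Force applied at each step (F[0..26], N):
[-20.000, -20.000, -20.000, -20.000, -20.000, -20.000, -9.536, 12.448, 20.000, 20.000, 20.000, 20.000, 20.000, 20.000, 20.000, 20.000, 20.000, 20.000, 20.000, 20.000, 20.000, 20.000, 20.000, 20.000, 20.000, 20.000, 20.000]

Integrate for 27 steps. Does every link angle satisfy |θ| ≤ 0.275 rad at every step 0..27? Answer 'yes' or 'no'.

apply F[0]=-20.000 → step 1: x=-0.001, v=-0.211, θ₁=-0.039, ω₁=0.145, θ₂=0.028, ω₂=0.171
apply F[1]=-20.000 → step 2: x=-0.008, v=-0.500, θ₁=-0.033, ω₁=0.403, θ₂=0.032, ω₂=0.250
apply F[2]=-20.000 → step 3: x=-0.021, v=-0.789, θ₁=-0.023, ω₁=0.667, θ₂=0.038, ω₂=0.322
apply F[3]=-20.000 → step 4: x=-0.040, v=-1.079, θ₁=-0.006, ω₁=0.939, θ₂=0.045, ω₂=0.384
apply F[4]=-20.000 → step 5: x=-0.065, v=-1.372, θ₁=0.015, ω₁=1.223, θ₂=0.053, ω₂=0.429
apply F[5]=-20.000 → step 6: x=-0.095, v=-1.666, θ₁=0.043, ω₁=1.521, θ₂=0.062, ω₂=0.454
apply F[6]=-9.536 → step 7: x=-0.130, v=-1.809, θ₁=0.074, ω₁=1.677, θ₂=0.071, ω₂=0.461
apply F[7]=+12.448 → step 8: x=-0.164, v=-1.634, θ₁=0.106, ω₁=1.522, θ₂=0.080, ω₂=0.446
apply F[8]=+20.000 → step 9: x=-0.194, v=-1.353, θ₁=0.134, ω₁=1.275, θ₂=0.089, ω₂=0.406
apply F[9]=+20.000 → step 10: x=-0.218, v=-1.075, θ₁=0.158, ω₁=1.048, θ₂=0.096, ω₂=0.340
apply F[10]=+20.000 → step 11: x=-0.237, v=-0.801, θ₁=0.176, ω₁=0.838, θ₂=0.102, ω₂=0.252
apply F[11]=+20.000 → step 12: x=-0.250, v=-0.529, θ₁=0.191, ω₁=0.643, θ₂=0.106, ω₂=0.144
apply F[12]=+20.000 → step 13: x=-0.258, v=-0.259, θ₁=0.202, ω₁=0.459, θ₂=0.108, ω₂=0.020
apply F[13]=+20.000 → step 14: x=-0.261, v=0.009, θ₁=0.210, ω₁=0.286, θ₂=0.107, ω₂=-0.119
apply F[14]=+20.000 → step 15: x=-0.258, v=0.277, θ₁=0.214, ω₁=0.119, θ₂=0.103, ω₂=-0.270
apply F[15]=+20.000 → step 16: x=-0.250, v=0.544, θ₁=0.214, ω₁=-0.043, θ₂=0.096, ω₂=-0.432
apply F[16]=+20.000 → step 17: x=-0.236, v=0.812, θ₁=0.212, ω₁=-0.201, θ₂=0.085, ω₂=-0.604
apply F[17]=+20.000 → step 18: x=-0.217, v=1.080, θ₁=0.206, ω₁=-0.359, θ₂=0.072, ω₂=-0.783
apply F[18]=+20.000 → step 19: x=-0.193, v=1.350, θ₁=0.198, ω₁=-0.518, θ₂=0.054, ω₂=-0.968
apply F[19]=+20.000 → step 20: x=-0.163, v=1.622, θ₁=0.186, ω₁=-0.681, θ₂=0.033, ω₂=-1.158
apply F[20]=+20.000 → step 21: x=-0.128, v=1.896, θ₁=0.170, ω₁=-0.849, θ₂=0.008, ω₂=-1.349
apply F[21]=+20.000 → step 22: x=-0.087, v=2.174, θ₁=0.152, ω₁=-1.026, θ₂=-0.021, ω₂=-1.538
apply F[22]=+20.000 → step 23: x=-0.041, v=2.454, θ₁=0.129, ω₁=-1.215, θ₂=-0.054, ω₂=-1.722
apply F[23]=+20.000 → step 24: x=0.011, v=2.737, θ₁=0.103, ω₁=-1.418, θ₂=-0.090, ω₂=-1.894
apply F[24]=+20.000 → step 25: x=0.069, v=3.023, θ₁=0.072, ω₁=-1.640, θ₂=-0.129, ω₂=-2.048
apply F[25]=+20.000 → step 26: x=0.132, v=3.312, θ₁=0.037, ω₁=-1.883, θ₂=-0.172, ω₂=-2.177
apply F[26]=+20.000 → step 27: x=0.201, v=3.603, θ₁=-0.003, ω₁=-2.150, θ₂=-0.216, ω₂=-2.272
Max |angle| over trajectory = 0.216 rad; bound = 0.275 → within bound.

Answer: yes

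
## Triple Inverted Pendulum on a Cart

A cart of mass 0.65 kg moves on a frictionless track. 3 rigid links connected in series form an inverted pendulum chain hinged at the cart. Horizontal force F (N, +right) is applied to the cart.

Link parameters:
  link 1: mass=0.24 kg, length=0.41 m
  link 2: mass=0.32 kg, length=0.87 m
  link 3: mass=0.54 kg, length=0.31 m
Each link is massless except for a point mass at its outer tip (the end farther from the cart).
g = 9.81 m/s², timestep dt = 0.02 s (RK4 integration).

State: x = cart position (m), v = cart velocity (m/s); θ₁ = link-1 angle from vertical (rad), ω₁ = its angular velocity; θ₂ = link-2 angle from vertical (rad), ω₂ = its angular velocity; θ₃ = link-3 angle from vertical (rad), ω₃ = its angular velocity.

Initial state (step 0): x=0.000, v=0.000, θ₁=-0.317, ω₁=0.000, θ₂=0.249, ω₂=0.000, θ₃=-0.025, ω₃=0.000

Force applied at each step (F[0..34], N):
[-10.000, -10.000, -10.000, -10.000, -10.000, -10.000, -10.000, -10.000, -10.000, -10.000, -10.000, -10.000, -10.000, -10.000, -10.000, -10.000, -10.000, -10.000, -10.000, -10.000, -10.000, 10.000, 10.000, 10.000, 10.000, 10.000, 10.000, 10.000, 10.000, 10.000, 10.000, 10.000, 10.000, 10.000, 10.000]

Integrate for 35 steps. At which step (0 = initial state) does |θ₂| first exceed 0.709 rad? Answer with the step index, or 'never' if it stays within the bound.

apply F[0]=-10.000 → step 1: x=-0.002, v=-0.242, θ₁=-0.318, ω₁=-0.066, θ₂=0.253, ω₂=0.404, θ₃=-0.027, ω₃=-0.240
apply F[1]=-10.000 → step 2: x=-0.010, v=-0.486, θ₁=-0.320, ω₁=-0.112, θ₂=0.265, ω₂=0.801, θ₃=-0.035, ω₃=-0.479
apply F[2]=-10.000 → step 3: x=-0.022, v=-0.733, θ₁=-0.322, ω₁=-0.120, θ₂=0.285, ω₂=1.188, θ₃=-0.047, ω₃=-0.713
apply F[3]=-10.000 → step 4: x=-0.039, v=-0.984, θ₁=-0.324, ω₁=-0.071, θ₂=0.312, ω₂=1.557, θ₃=-0.063, ω₃=-0.937
apply F[4]=-10.000 → step 5: x=-0.061, v=-1.240, θ₁=-0.324, ω₁=0.047, θ₂=0.347, ω₂=1.904, θ₃=-0.084, ω₃=-1.142
apply F[5]=-10.000 → step 6: x=-0.089, v=-1.501, θ₁=-0.322, ω₁=0.245, θ₂=0.388, ω₂=2.226, θ₃=-0.109, ω₃=-1.318
apply F[6]=-10.000 → step 7: x=-0.121, v=-1.768, θ₁=-0.314, ω₁=0.530, θ₂=0.436, ω₂=2.519, θ₃=-0.136, ω₃=-1.457
apply F[7]=-10.000 → step 8: x=-0.159, v=-2.041, θ₁=-0.300, ω₁=0.906, θ₂=0.489, ω₂=2.780, θ₃=-0.167, ω₃=-1.549
apply F[8]=-10.000 → step 9: x=-0.203, v=-2.319, θ₁=-0.277, ω₁=1.378, θ₂=0.547, ω₂=3.007, θ₃=-0.198, ω₃=-1.587
apply F[9]=-10.000 → step 10: x=-0.252, v=-2.605, θ₁=-0.244, ω₁=1.950, θ₂=0.609, ω₂=3.194, θ₃=-0.230, ω₃=-1.564
apply F[10]=-10.000 → step 11: x=-0.307, v=-2.898, θ₁=-0.198, ω₁=2.628, θ₂=0.674, ω₂=3.333, θ₃=-0.260, ω₃=-1.477
apply F[11]=-10.000 → step 12: x=-0.368, v=-3.198, θ₁=-0.138, ω₁=3.417, θ₂=0.742, ω₂=3.411, θ₃=-0.288, ω₃=-1.317
apply F[12]=-10.000 → step 13: x=-0.435, v=-3.504, θ₁=-0.061, ω₁=4.324, θ₂=0.810, ω₂=3.407, θ₃=-0.312, ω₃=-1.076
apply F[13]=-10.000 → step 14: x=-0.508, v=-3.812, θ₁=0.036, ω₁=5.351, θ₂=0.877, ω₂=3.294, θ₃=-0.331, ω₃=-0.733
apply F[14]=-10.000 → step 15: x=-0.588, v=-4.110, θ₁=0.154, ω₁=6.492, θ₂=0.941, ω₂=3.038, θ₃=-0.341, ω₃=-0.252
apply F[15]=-10.000 → step 16: x=-0.673, v=-4.376, θ₁=0.296, ω₁=7.717, θ₂=0.998, ω₂=2.611, θ₃=-0.339, ω₃=0.438
apply F[16]=-10.000 → step 17: x=-0.762, v=-4.573, θ₁=0.463, ω₁=8.964, θ₂=1.044, ω₂=2.007, θ₃=-0.321, ω₃=1.449
apply F[17]=-10.000 → step 18: x=-0.855, v=-4.651, θ₁=0.654, ω₁=10.108, θ₂=1.077, ω₂=1.275, θ₃=-0.278, ω₃=2.917
apply F[18]=-10.000 → step 19: x=-0.947, v=-4.571, θ₁=0.865, ω₁=10.963, θ₂=1.095, ω₂=0.541, θ₃=-0.201, ω₃=4.924
apply F[19]=-10.000 → step 20: x=-1.036, v=-4.335, θ₁=1.089, ω₁=11.350, θ₂=1.100, ω₂=-0.041, θ₃=-0.078, ω₃=7.364
apply F[20]=-10.000 → step 21: x=-1.120, v=-4.001, θ₁=1.316, ω₁=11.195, θ₂=1.095, ω₂=-0.382, θ₃=0.095, ω₃=9.951
apply F[21]=+10.000 → step 22: x=-1.193, v=-3.311, θ₁=1.535, ω₁=10.767, θ₂=1.085, ω₂=-0.599, θ₃=0.309, ω₃=11.484
apply F[22]=+10.000 → step 23: x=-1.252, v=-2.633, θ₁=1.745, ω₁=10.177, θ₂=1.073, ω₂=-0.616, θ₃=0.553, ω₃=12.805
apply F[23]=+10.000 → step 24: x=-1.299, v=-2.000, θ₁=1.941, ω₁=9.410, θ₂=1.062, ω₂=-0.351, θ₃=0.819, ω₃=13.671
apply F[24]=+10.000 → step 25: x=-1.333, v=-1.439, θ₁=2.121, ω₁=8.613, θ₂=1.061, ω₂=0.233, θ₃=1.095, ω₃=13.905
apply F[25]=+10.000 → step 26: x=-1.357, v=-0.950, θ₁=2.287, ω₁=8.008, θ₂=1.074, ω₂=1.073, θ₃=1.371, ω₃=13.605
apply F[26]=+10.000 → step 27: x=-1.371, v=-0.511, θ₁=2.444, ω₁=7.693, θ₂=1.105, ω₂=2.075, θ₃=1.638, ω₃=13.017
apply F[27]=+10.000 → step 28: x=-1.377, v=-0.099, θ₁=2.596, ω₁=7.607, θ₂=1.157, ω₂=3.176, θ₃=1.891, ω₃=12.314
apply F[28]=+10.000 → step 29: x=-1.375, v=0.294, θ₁=2.748, ω₁=7.609, θ₂=1.232, ω₂=4.344, θ₃=2.130, ω₃=11.538
apply F[29]=+10.000 → step 30: x=-1.366, v=0.666, θ₁=2.900, ω₁=7.523, θ₂=1.331, ω₂=5.546, θ₃=2.352, ω₃=10.647
apply F[30]=+10.000 → step 31: x=-1.349, v=1.009, θ₁=3.048, ω₁=7.170, θ₂=1.454, ω₂=6.726, θ₃=2.554, ω₃=9.556
apply F[31]=+10.000 → step 32: x=-1.326, v=1.321, θ₁=3.184, ω₁=6.407, θ₂=1.600, ω₂=7.819, θ₃=2.732, ω₃=8.183
apply F[32]=+10.000 → step 33: x=-1.296, v=1.610, θ₁=3.301, ω₁=5.154, θ₂=1.766, ω₂=8.789, θ₃=2.879, ω₃=6.478
apply F[33]=+10.000 → step 34: x=-1.261, v=1.881, θ₁=3.387, ω₁=3.373, θ₂=1.951, ω₂=9.676, θ₃=2.989, ω₃=4.431
apply F[34]=+10.000 → step 35: x=-1.221, v=2.134, θ₁=3.431, ω₁=0.964, θ₂=2.153, ω₂=10.643, θ₃=3.054, ω₃=2.021
|θ₂| = 0.742 > 0.709 first at step 12.

Answer: 12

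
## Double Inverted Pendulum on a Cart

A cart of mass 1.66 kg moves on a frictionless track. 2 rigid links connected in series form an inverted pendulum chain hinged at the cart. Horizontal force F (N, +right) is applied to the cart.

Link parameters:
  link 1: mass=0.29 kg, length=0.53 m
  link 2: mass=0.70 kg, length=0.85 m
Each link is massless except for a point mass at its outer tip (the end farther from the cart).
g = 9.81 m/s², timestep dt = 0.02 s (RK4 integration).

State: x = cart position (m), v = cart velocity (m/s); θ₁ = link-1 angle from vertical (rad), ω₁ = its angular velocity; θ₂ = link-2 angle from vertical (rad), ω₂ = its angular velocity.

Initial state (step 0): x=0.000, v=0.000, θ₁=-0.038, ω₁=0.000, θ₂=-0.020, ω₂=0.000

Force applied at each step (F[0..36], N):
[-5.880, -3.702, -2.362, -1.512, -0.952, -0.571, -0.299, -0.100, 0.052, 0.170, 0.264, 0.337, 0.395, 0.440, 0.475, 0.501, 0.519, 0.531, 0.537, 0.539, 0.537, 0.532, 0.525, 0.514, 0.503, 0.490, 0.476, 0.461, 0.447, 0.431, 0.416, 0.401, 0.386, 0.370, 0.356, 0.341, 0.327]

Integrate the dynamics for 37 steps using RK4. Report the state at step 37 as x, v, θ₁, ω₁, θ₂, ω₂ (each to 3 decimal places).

Answer: x=-0.071, v=-0.023, θ₁=0.009, ω₁=-0.005, θ₂=0.007, ω₂=0.002

Derivation:
apply F[0]=-5.880 → step 1: x=-0.001, v=-0.066, θ₁=-0.037, ω₁=0.095, θ₂=-0.020, ω₂=0.014
apply F[1]=-3.702 → step 2: x=-0.002, v=-0.107, θ₁=-0.035, ω₁=0.143, θ₂=-0.019, ω₂=0.027
apply F[2]=-2.362 → step 3: x=-0.005, v=-0.131, θ₁=-0.032, ω₁=0.165, θ₂=-0.019, ω₂=0.038
apply F[3]=-1.512 → step 4: x=-0.008, v=-0.146, θ₁=-0.028, ω₁=0.171, θ₂=-0.018, ω₂=0.047
apply F[4]=-0.952 → step 5: x=-0.011, v=-0.154, θ₁=-0.025, ω₁=0.169, θ₂=-0.017, ω₂=0.054
apply F[5]=-0.571 → step 6: x=-0.014, v=-0.159, θ₁=-0.022, ω₁=0.162, θ₂=-0.016, ω₂=0.060
apply F[6]=-0.299 → step 7: x=-0.017, v=-0.160, θ₁=-0.018, ω₁=0.153, θ₂=-0.015, ω₂=0.063
apply F[7]=-0.100 → step 8: x=-0.020, v=-0.159, θ₁=-0.015, ω₁=0.143, θ₂=-0.013, ω₂=0.066
apply F[8]=+0.052 → step 9: x=-0.023, v=-0.157, θ₁=-0.013, ω₁=0.132, θ₂=-0.012, ω₂=0.067
apply F[9]=+0.170 → step 10: x=-0.026, v=-0.153, θ₁=-0.010, ω₁=0.121, θ₂=-0.011, ω₂=0.067
apply F[10]=+0.264 → step 11: x=-0.029, v=-0.149, θ₁=-0.008, ω₁=0.111, θ₂=-0.009, ω₂=0.066
apply F[11]=+0.337 → step 12: x=-0.032, v=-0.144, θ₁=-0.006, ω₁=0.101, θ₂=-0.008, ω₂=0.065
apply F[12]=+0.395 → step 13: x=-0.035, v=-0.139, θ₁=-0.004, ω₁=0.091, θ₂=-0.007, ω₂=0.063
apply F[13]=+0.440 → step 14: x=-0.038, v=-0.133, θ₁=-0.002, ω₁=0.082, θ₂=-0.005, ω₂=0.061
apply F[14]=+0.475 → step 15: x=-0.040, v=-0.128, θ₁=-0.001, ω₁=0.074, θ₂=-0.004, ω₂=0.058
apply F[15]=+0.501 → step 16: x=-0.043, v=-0.122, θ₁=0.001, ω₁=0.066, θ₂=-0.003, ω₂=0.055
apply F[16]=+0.519 → step 17: x=-0.045, v=-0.115, θ₁=0.002, ω₁=0.058, θ₂=-0.002, ω₂=0.052
apply F[17]=+0.531 → step 18: x=-0.048, v=-0.109, θ₁=0.003, ω₁=0.052, θ₂=-0.001, ω₂=0.048
apply F[18]=+0.537 → step 19: x=-0.050, v=-0.103, θ₁=0.004, ω₁=0.045, θ₂=-0.000, ω₂=0.045
apply F[19]=+0.539 → step 20: x=-0.052, v=-0.097, θ₁=0.005, ω₁=0.040, θ₂=0.001, ω₂=0.042
apply F[20]=+0.537 → step 21: x=-0.054, v=-0.092, θ₁=0.006, ω₁=0.034, θ₂=0.002, ω₂=0.038
apply F[21]=+0.532 → step 22: x=-0.055, v=-0.086, θ₁=0.006, ω₁=0.030, θ₂=0.002, ω₂=0.035
apply F[22]=+0.525 → step 23: x=-0.057, v=-0.080, θ₁=0.007, ω₁=0.025, θ₂=0.003, ω₂=0.032
apply F[23]=+0.514 → step 24: x=-0.059, v=-0.075, θ₁=0.007, ω₁=0.021, θ₂=0.004, ω₂=0.029
apply F[24]=+0.503 → step 25: x=-0.060, v=-0.070, θ₁=0.008, ω₁=0.018, θ₂=0.004, ω₂=0.026
apply F[25]=+0.490 → step 26: x=-0.061, v=-0.065, θ₁=0.008, ω₁=0.014, θ₂=0.005, ω₂=0.023
apply F[26]=+0.476 → step 27: x=-0.063, v=-0.060, θ₁=0.008, ω₁=0.011, θ₂=0.005, ω₂=0.021
apply F[27]=+0.461 → step 28: x=-0.064, v=-0.055, θ₁=0.009, ω₁=0.009, θ₂=0.005, ω₂=0.018
apply F[28]=+0.447 → step 29: x=-0.065, v=-0.051, θ₁=0.009, ω₁=0.006, θ₂=0.006, ω₂=0.016
apply F[29]=+0.431 → step 30: x=-0.066, v=-0.047, θ₁=0.009, ω₁=0.004, θ₂=0.006, ω₂=0.013
apply F[30]=+0.416 → step 31: x=-0.067, v=-0.043, θ₁=0.009, ω₁=0.002, θ₂=0.006, ω₂=0.011
apply F[31]=+0.401 → step 32: x=-0.068, v=-0.039, θ₁=0.009, ω₁=0.001, θ₂=0.007, ω₂=0.010
apply F[32]=+0.386 → step 33: x=-0.068, v=-0.036, θ₁=0.009, ω₁=-0.001, θ₂=0.007, ω₂=0.008
apply F[33]=+0.370 → step 34: x=-0.069, v=-0.032, θ₁=0.009, ω₁=-0.002, θ₂=0.007, ω₂=0.006
apply F[34]=+0.356 → step 35: x=-0.070, v=-0.029, θ₁=0.009, ω₁=-0.003, θ₂=0.007, ω₂=0.005
apply F[35]=+0.341 → step 36: x=-0.070, v=-0.026, θ₁=0.009, ω₁=-0.004, θ₂=0.007, ω₂=0.003
apply F[36]=+0.327 → step 37: x=-0.071, v=-0.023, θ₁=0.009, ω₁=-0.005, θ₂=0.007, ω₂=0.002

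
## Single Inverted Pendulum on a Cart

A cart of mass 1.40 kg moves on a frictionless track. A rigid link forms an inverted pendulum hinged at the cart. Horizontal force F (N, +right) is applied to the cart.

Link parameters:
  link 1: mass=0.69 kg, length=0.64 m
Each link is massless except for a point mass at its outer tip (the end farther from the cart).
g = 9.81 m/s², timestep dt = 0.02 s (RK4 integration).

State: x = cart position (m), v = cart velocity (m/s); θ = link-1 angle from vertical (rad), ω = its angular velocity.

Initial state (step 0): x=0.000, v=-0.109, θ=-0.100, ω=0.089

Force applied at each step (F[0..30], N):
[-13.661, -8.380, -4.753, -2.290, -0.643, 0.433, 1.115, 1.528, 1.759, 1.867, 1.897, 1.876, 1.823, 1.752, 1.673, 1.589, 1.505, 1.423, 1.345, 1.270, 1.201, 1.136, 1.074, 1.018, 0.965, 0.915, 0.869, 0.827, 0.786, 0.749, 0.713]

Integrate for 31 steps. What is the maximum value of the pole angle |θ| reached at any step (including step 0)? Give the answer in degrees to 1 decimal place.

Answer: 5.7°

Derivation:
apply F[0]=-13.661 → step 1: x=-0.004, v=-0.294, θ=-0.096, ω=0.346
apply F[1]=-8.380 → step 2: x=-0.011, v=-0.404, θ=-0.087, ω=0.490
apply F[2]=-4.753 → step 3: x=-0.020, v=-0.464, θ=-0.077, ω=0.558
apply F[3]=-2.290 → step 4: x=-0.029, v=-0.490, θ=-0.065, ω=0.577
apply F[4]=-0.643 → step 5: x=-0.039, v=-0.494, θ=-0.054, ω=0.564
apply F[5]=+0.433 → step 6: x=-0.049, v=-0.483, θ=-0.043, ω=0.533
apply F[6]=+1.115 → step 7: x=-0.058, v=-0.464, θ=-0.033, ω=0.491
apply F[7]=+1.528 → step 8: x=-0.067, v=-0.439, θ=-0.024, ω=0.444
apply F[8]=+1.759 → step 9: x=-0.076, v=-0.412, θ=-0.015, ω=0.396
apply F[9]=+1.867 → step 10: x=-0.084, v=-0.384, θ=-0.008, ω=0.349
apply F[10]=+1.897 → step 11: x=-0.091, v=-0.357, θ=-0.001, ω=0.304
apply F[11]=+1.876 → step 12: x=-0.098, v=-0.330, θ=0.004, ω=0.263
apply F[12]=+1.823 → step 13: x=-0.104, v=-0.305, θ=0.009, ω=0.226
apply F[13]=+1.752 → step 14: x=-0.110, v=-0.281, θ=0.014, ω=0.192
apply F[14]=+1.673 → step 15: x=-0.116, v=-0.258, θ=0.017, ω=0.162
apply F[15]=+1.589 → step 16: x=-0.121, v=-0.238, θ=0.020, ω=0.135
apply F[16]=+1.505 → step 17: x=-0.125, v=-0.218, θ=0.023, ω=0.111
apply F[17]=+1.423 → step 18: x=-0.129, v=-0.200, θ=0.025, ω=0.090
apply F[18]=+1.345 → step 19: x=-0.133, v=-0.183, θ=0.026, ω=0.072
apply F[19]=+1.270 → step 20: x=-0.137, v=-0.168, θ=0.027, ω=0.056
apply F[20]=+1.201 → step 21: x=-0.140, v=-0.153, θ=0.028, ω=0.042
apply F[21]=+1.136 → step 22: x=-0.143, v=-0.140, θ=0.029, ω=0.029
apply F[22]=+1.074 → step 23: x=-0.146, v=-0.127, θ=0.030, ω=0.019
apply F[23]=+1.018 → step 24: x=-0.148, v=-0.116, θ=0.030, ω=0.010
apply F[24]=+0.965 → step 25: x=-0.150, v=-0.105, θ=0.030, ω=0.002
apply F[25]=+0.915 → step 26: x=-0.152, v=-0.095, θ=0.030, ω=-0.005
apply F[26]=+0.869 → step 27: x=-0.154, v=-0.085, θ=0.030, ω=-0.011
apply F[27]=+0.827 → step 28: x=-0.156, v=-0.076, θ=0.030, ω=-0.015
apply F[28]=+0.786 → step 29: x=-0.157, v=-0.068, θ=0.029, ω=-0.020
apply F[29]=+0.749 → step 30: x=-0.158, v=-0.060, θ=0.029, ω=-0.023
apply F[30]=+0.713 → step 31: x=-0.159, v=-0.052, θ=0.028, ω=-0.026
Max |angle| over trajectory = 0.100 rad = 5.7°.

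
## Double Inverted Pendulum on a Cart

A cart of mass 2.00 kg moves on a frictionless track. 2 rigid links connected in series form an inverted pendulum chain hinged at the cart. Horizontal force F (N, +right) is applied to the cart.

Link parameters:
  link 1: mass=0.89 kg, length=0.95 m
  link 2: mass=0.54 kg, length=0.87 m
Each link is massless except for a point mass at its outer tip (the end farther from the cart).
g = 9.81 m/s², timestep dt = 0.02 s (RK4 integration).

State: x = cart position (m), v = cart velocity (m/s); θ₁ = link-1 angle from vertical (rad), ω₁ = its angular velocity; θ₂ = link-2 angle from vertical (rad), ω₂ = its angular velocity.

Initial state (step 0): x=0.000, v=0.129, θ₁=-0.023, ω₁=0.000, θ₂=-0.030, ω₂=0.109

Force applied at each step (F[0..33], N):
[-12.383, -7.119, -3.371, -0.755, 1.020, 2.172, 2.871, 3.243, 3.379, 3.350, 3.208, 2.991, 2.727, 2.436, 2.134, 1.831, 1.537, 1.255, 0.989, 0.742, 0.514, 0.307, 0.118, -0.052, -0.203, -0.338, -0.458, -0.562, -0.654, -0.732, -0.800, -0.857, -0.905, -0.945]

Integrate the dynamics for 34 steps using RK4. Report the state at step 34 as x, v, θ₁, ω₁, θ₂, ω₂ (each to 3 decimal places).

apply F[0]=-12.383 → step 1: x=0.001, v=0.008, θ₁=-0.022, ω₁=0.123, θ₂=-0.028, ω₂=0.107
apply F[1]=-7.119 → step 2: x=0.001, v=-0.060, θ₁=-0.019, ω₁=0.192, θ₂=-0.026, ω₂=0.104
apply F[2]=-3.371 → step 3: x=-0.001, v=-0.091, θ₁=-0.014, ω₁=0.222, θ₂=-0.024, ω₂=0.101
apply F[3]=-0.755 → step 4: x=-0.003, v=-0.097, θ₁=-0.010, ω₁=0.227, θ₂=-0.022, ω₂=0.098
apply F[4]=+1.020 → step 5: x=-0.004, v=-0.086, θ₁=-0.006, ω₁=0.215, θ₂=-0.020, ω₂=0.093
apply F[5]=+2.172 → step 6: x=-0.006, v=-0.064, θ₁=-0.001, ω₁=0.193, θ₂=-0.018, ω₂=0.087
apply F[6]=+2.871 → step 7: x=-0.007, v=-0.035, θ₁=0.002, ω₁=0.165, θ₂=-0.016, ω₂=0.081
apply F[7]=+3.243 → step 8: x=-0.007, v=-0.003, θ₁=0.005, ω₁=0.135, θ₂=-0.015, ω₂=0.074
apply F[8]=+3.379 → step 9: x=-0.007, v=0.030, θ₁=0.007, ω₁=0.104, θ₂=-0.013, ω₂=0.067
apply F[9]=+3.350 → step 10: x=-0.006, v=0.062, θ₁=0.009, ω₁=0.074, θ₂=-0.012, ω₂=0.059
apply F[10]=+3.208 → step 11: x=-0.004, v=0.093, θ₁=0.010, ω₁=0.047, θ₂=-0.011, ω₂=0.051
apply F[11]=+2.991 → step 12: x=-0.002, v=0.121, θ₁=0.011, ω₁=0.022, θ₂=-0.010, ω₂=0.044
apply F[12]=+2.727 → step 13: x=0.000, v=0.147, θ₁=0.011, ω₁=-0.000, θ₂=-0.009, ω₂=0.036
apply F[13]=+2.436 → step 14: x=0.003, v=0.170, θ₁=0.011, ω₁=-0.020, θ₂=-0.009, ω₂=0.029
apply F[14]=+2.134 → step 15: x=0.007, v=0.189, θ₁=0.011, ω₁=-0.036, θ₂=-0.008, ω₂=0.022
apply F[15]=+1.831 → step 16: x=0.011, v=0.206, θ₁=0.010, ω₁=-0.049, θ₂=-0.008, ω₂=0.015
apply F[16]=+1.537 → step 17: x=0.015, v=0.220, θ₁=0.009, ω₁=-0.060, θ₂=-0.007, ω₂=0.009
apply F[17]=+1.255 → step 18: x=0.020, v=0.232, θ₁=0.007, ω₁=-0.068, θ₂=-0.007, ω₂=0.004
apply F[18]=+0.989 → step 19: x=0.025, v=0.241, θ₁=0.006, ω₁=-0.075, θ₂=-0.007, ω₂=-0.001
apply F[19]=+0.742 → step 20: x=0.029, v=0.248, θ₁=0.004, ω₁=-0.079, θ₂=-0.007, ω₂=-0.006
apply F[20]=+0.514 → step 21: x=0.034, v=0.252, θ₁=0.003, ω₁=-0.082, θ₂=-0.008, ω₂=-0.010
apply F[21]=+0.307 → step 22: x=0.040, v=0.255, θ₁=0.001, ω₁=-0.083, θ₂=-0.008, ω₂=-0.013
apply F[22]=+0.118 → step 23: x=0.045, v=0.256, θ₁=-0.001, ω₁=-0.083, θ₂=-0.008, ω₂=-0.016
apply F[23]=-0.052 → step 24: x=0.050, v=0.256, θ₁=-0.002, ω₁=-0.082, θ₂=-0.008, ω₂=-0.019
apply F[24]=-0.203 → step 25: x=0.055, v=0.254, θ₁=-0.004, ω₁=-0.080, θ₂=-0.009, ω₂=-0.021
apply F[25]=-0.338 → step 26: x=0.060, v=0.251, θ₁=-0.005, ω₁=-0.078, θ₂=-0.009, ω₂=-0.022
apply F[26]=-0.458 → step 27: x=0.065, v=0.248, θ₁=-0.007, ω₁=-0.075, θ₂=-0.010, ω₂=-0.024
apply F[27]=-0.562 → step 28: x=0.070, v=0.243, θ₁=-0.008, ω₁=-0.071, θ₂=-0.010, ω₂=-0.024
apply F[28]=-0.654 → step 29: x=0.075, v=0.238, θ₁=-0.010, ω₁=-0.068, θ₂=-0.011, ω₂=-0.025
apply F[29]=-0.732 → step 30: x=0.079, v=0.232, θ₁=-0.011, ω₁=-0.064, θ₂=-0.011, ω₂=-0.025
apply F[30]=-0.800 → step 31: x=0.084, v=0.226, θ₁=-0.012, ω₁=-0.059, θ₂=-0.012, ω₂=-0.025
apply F[31]=-0.857 → step 32: x=0.088, v=0.219, θ₁=-0.013, ω₁=-0.055, θ₂=-0.012, ω₂=-0.025
apply F[32]=-0.905 → step 33: x=0.093, v=0.212, θ₁=-0.014, ω₁=-0.051, θ₂=-0.013, ω₂=-0.024
apply F[33]=-0.945 → step 34: x=0.097, v=0.204, θ₁=-0.015, ω₁=-0.046, θ₂=-0.013, ω₂=-0.023

Answer: x=0.097, v=0.204, θ₁=-0.015, ω₁=-0.046, θ₂=-0.013, ω₂=-0.023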